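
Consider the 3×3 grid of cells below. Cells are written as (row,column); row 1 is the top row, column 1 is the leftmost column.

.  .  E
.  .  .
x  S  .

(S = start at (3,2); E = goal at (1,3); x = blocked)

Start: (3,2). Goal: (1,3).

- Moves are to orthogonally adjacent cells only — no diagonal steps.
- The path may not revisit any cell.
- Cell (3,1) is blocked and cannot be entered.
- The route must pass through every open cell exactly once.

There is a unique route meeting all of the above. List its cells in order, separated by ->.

Need to visit all 8 open cells exactly once, starting at (3,2) and ending at (1,3).
Cell (3,3) has only two open neighbours ((2,3) and (3,2)), so the path must pass straight through it: one of those is the cell it's entered from and the other is where it exits.
Route from (3,2): right 1 to (3,3), up 1 to (2,3), left 2 to (2,1), up 1 to (1,1), right 2 to (1,3) — 7 moves in all.
Check: all 8 open cells covered.

(3,2) -> (3,3) -> (2,3) -> (2,2) -> (2,1) -> (1,1) -> (1,2) -> (1,3)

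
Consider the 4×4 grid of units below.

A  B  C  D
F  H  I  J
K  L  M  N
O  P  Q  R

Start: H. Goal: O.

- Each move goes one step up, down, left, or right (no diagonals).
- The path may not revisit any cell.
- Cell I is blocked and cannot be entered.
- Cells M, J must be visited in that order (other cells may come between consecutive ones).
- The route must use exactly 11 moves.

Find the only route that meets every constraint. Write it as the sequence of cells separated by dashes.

The waypoints must appear in the order M, J, with no cell reused.
Route from H: down to L, 2× right (reaching N), 2× up (reaching D), 3× left (reaching A), 3× down (reaching O) — 11 moves in all.
Check: order respected (M at step 2, J at step 4); 11 moves as required.

H - L - M - N - J - D - C - B - A - F - K - O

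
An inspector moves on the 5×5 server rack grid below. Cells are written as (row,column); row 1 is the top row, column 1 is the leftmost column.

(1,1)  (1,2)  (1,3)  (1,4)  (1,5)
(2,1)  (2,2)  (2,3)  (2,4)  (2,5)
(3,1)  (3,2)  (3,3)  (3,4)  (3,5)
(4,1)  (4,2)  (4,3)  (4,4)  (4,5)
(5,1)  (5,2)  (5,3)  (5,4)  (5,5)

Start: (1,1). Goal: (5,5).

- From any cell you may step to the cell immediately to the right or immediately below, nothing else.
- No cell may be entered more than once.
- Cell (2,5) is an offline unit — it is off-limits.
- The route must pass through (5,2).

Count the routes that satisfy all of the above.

A right/down-only route from (1,1) to (5,5) makes exactly 4 down-moves and 4 right-moves in some order.
With no other constraints that would be C(8,4) = 70 routes.
Split at (5,2) and multiply the segment counts (each segment already excludes blocked cells): (1,1)→(5,2): 5; (5,2)→(5,5): 1; product = 5.
That gives 5 routes.

5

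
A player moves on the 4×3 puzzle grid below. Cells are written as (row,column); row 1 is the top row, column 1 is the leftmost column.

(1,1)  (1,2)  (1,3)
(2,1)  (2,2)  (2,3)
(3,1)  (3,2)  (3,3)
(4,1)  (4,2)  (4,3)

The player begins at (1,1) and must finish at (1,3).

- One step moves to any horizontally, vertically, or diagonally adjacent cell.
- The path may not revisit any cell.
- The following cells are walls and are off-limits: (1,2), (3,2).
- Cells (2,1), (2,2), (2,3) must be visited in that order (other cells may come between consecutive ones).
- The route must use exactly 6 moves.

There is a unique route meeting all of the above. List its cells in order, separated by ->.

(1,1) -> (2,1) -> (3,1) -> (2,2) -> (3,3) -> (2,3) -> (1,3)

The waypoints must appear in the order (2,1), (2,2), (2,3), with no cell reused.
Route from (1,1): down 2 to (3,1), up-right 1 to (2,2), down-right 1 to (3,3), up 2 to (1,3) — 6 moves in all.
Check: order respected ((2,1) at step 1, (2,2) at step 3, (2,3) at step 5); 6 moves as required.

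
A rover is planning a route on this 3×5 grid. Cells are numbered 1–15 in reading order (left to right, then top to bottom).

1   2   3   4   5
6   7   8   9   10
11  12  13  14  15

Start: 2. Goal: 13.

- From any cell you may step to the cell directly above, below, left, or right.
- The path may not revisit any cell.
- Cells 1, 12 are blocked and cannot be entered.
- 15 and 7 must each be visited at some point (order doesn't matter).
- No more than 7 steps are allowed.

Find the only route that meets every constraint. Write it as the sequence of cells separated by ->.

2 -> 7 -> 8 -> 9 -> 10 -> 15 -> 14 -> 13

The budget equals the shortest possible length, so every move has to be on a shortest route through the required cells.
Route from 2: down 1 to 7, right 3 to 10, down 1 to 15, left 2 to 13 — 7 moves in all.
Check: all required cells visited; 7 ≤ 7 moves.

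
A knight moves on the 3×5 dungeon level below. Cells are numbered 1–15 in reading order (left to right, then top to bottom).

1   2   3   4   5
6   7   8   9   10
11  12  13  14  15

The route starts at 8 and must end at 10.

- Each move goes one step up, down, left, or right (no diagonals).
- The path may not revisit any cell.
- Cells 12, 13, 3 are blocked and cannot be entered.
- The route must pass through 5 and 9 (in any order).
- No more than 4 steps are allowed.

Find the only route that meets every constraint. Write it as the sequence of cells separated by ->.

8 -> 9 -> 4 -> 5 -> 10

Any route must reach 5 and 9 and still end at 10 within 4 moves, so the order of the required stops is forced.
Route from 8: right 1 to 9, up 1 to 4, right 1 to 5, down 1 to 10 — 4 moves in all.
Check: all required cells visited; 4 ≤ 4 moves.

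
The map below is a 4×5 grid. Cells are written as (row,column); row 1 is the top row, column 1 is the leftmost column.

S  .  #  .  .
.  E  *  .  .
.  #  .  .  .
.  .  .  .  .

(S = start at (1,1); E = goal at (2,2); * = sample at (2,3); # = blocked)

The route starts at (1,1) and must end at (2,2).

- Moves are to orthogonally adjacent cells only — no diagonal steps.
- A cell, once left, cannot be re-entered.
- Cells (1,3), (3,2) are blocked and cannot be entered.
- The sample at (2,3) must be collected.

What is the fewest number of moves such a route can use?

8

Any route passes through (2,3) somewhere between (1,1) and (2,2). Summing Manhattan distances along the two legs ((1,1) → (2,3) → (2,2)) gives a lower bound of 3 + 1 = 4 moves.
The shortest route satisfying every rule uses 8 moves: (1,1) → (2,1) → (3,1) → (4,1) → (4,2) → (4,3) → (3,3) → (2,3) → (2,2).
The bound of 4 isn't tight here; checking systematically, no route of length 4 through 7 satisfies every constraint (on a 4-connected grid the length of any start-to-goal walk has the same parity as the Manhattan bound, so only lengths 4, 6, 8, … need checking), so 8 is the minimum.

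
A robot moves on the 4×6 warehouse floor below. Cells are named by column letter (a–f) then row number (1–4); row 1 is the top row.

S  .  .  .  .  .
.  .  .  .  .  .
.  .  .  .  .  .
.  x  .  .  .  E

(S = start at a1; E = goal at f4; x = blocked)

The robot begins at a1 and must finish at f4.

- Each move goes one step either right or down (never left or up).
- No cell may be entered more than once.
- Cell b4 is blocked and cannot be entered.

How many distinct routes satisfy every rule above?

A right/down-only route from a1 to f4 makes exactly 3 down-moves and 5 right-moves in some order.
With no other constraints that would be C(8,3) = 56 routes.
Subtract routes through each blocked cell (inclusion–exclusion for overlaps): − through b4: 4 → 52.
That gives 52 routes.

52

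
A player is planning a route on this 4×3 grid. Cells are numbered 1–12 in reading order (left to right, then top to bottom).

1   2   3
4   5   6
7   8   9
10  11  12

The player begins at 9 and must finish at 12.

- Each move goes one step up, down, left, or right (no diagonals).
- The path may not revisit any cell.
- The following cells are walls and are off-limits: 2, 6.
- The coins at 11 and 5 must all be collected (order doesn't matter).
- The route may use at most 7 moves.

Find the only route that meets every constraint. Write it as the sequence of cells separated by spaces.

The 7-move cap with required stops at 11, 5 leaves no slack for detours.
Route from 9: left to 8, up to 5, left to 4, 2× down (reaching 10), 2× right (reaching 12) — 7 moves in all.
Check: all required cells visited; 7 ≤ 7 moves.

9 8 5 4 7 10 11 12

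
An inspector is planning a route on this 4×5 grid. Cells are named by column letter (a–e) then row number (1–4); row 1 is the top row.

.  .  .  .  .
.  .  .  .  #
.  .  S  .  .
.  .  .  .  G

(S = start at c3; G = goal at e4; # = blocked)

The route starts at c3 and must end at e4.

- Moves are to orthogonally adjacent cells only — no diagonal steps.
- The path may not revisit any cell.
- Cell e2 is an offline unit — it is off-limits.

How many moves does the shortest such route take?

The Manhattan distance from c3 to e4 is |3−4| + |3−5| = 3, so at least 3 moves are needed.
A route of 3 moves achieves this: c3 → c4 → d4 → e4.
Since 3 matches the lower bound, it is optimal.

3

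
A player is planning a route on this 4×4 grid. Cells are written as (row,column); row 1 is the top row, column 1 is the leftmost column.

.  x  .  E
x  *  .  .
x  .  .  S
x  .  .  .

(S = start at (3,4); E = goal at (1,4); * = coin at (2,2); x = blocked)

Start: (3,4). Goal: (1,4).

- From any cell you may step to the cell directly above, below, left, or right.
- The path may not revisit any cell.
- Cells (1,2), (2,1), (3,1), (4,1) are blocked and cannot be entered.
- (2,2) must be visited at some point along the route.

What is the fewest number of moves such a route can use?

6

Any route passes through (2,2) somewhere between (3,4) and (1,4). Summing Manhattan distances along the two legs ((3,4) → (2,2) → (1,4)) gives a lower bound of 3 + 3 = 6 moves.
A route of 6 moves achieves this: (3,4) → (3,3) → (3,2) → (2,2) → (2,3) → (1,3) → (1,4).
Since 6 matches the lower bound, it is optimal.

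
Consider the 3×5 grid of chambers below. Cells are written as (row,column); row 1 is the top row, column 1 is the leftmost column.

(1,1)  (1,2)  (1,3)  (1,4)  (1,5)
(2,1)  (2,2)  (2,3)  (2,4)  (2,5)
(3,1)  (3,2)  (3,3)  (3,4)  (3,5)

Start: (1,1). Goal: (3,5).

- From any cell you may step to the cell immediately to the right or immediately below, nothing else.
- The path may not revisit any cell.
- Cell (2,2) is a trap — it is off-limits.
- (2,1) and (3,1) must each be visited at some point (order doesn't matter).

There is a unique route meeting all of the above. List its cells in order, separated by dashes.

(1,1) - (2,1) - (3,1) - (3,2) - (3,3) - (3,4) - (3,5)

Moves only go right or down, so the column and row indices never decrease.
Route from (1,1): 2× down (reaching (3,1)), 4× right (reaching (3,5)) — 6 moves in all.
Check: all required cells visited.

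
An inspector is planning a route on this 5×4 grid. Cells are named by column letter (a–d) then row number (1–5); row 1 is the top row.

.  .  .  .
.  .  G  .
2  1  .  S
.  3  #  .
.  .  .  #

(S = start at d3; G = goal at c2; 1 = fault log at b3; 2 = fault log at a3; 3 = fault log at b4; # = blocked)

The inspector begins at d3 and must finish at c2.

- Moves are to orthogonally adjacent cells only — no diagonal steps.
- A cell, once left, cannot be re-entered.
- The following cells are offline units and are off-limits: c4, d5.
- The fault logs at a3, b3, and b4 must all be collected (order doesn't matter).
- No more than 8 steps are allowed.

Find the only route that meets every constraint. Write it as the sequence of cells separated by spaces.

The 8-move cap with required stops at a3, b3, b4 leaves no slack for detours.
Route from d3: left 2 to b3, down 1 to b4, left 1 to a4, up 2 to a2, right 2 to c2 — 8 moves in all.
Check: all required cells visited; 8 ≤ 8 moves.

d3 c3 b3 b4 a4 a3 a2 b2 c2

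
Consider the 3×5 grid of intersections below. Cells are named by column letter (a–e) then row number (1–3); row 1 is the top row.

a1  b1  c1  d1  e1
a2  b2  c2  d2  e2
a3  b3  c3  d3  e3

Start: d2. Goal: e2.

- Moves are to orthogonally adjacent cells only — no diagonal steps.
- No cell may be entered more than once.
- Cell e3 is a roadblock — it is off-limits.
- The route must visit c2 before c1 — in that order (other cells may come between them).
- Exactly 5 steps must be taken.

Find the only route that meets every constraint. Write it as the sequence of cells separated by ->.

d2 -> c2 -> c1 -> d1 -> e1 -> e2

The waypoints must appear in the order c2, c1, with no cell reused.
Route from d2: left 1 to c2, up 1 to c1, right 2 to e1, down 1 to e2 — 5 moves in all.
Check: order respected (c2 at step 1, c1 at step 2); 5 moves as required.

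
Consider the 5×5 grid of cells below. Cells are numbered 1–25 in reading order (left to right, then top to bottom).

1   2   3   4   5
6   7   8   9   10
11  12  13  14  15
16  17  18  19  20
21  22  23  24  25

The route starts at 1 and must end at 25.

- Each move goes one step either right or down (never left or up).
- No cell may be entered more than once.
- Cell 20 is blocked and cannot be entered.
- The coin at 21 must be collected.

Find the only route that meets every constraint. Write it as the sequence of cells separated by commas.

Moves only go right or down, so the column and row indices never decrease.
Route from 1: down 4 to 21, right 4 to 25 — 8 moves in all.
Check: all required cells visited.

1, 6, 11, 16, 21, 22, 23, 24, 25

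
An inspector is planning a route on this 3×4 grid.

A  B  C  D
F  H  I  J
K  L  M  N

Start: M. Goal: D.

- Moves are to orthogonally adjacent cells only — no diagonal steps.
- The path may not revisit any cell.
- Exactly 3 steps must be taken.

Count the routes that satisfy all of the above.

3

Need simple routes of exactly 3 moves from M to D (Manhattan distance 3, so 0 moves are spent on a detour and 0 undoing it).
Enumerating: M I C D | M I J D | M N J D.
That gives 3 routes.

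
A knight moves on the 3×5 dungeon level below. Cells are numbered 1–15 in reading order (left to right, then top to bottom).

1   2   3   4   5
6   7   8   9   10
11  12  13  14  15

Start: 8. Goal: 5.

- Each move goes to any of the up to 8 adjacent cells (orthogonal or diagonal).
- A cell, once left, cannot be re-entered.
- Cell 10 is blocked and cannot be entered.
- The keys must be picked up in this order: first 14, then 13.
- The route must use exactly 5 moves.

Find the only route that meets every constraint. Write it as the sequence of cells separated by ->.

8 -> 14 -> 13 -> 9 -> 4 -> 5

The waypoints must appear in the order 14, 13, with no cell reused.
Route from 8: down-right 1 to 14, left 1 to 13, up-right 1 to 9, up 1 to 4, right 1 to 5 — 5 moves in all.
Check: order respected (14 at step 1, 13 at step 2); 5 moves as required.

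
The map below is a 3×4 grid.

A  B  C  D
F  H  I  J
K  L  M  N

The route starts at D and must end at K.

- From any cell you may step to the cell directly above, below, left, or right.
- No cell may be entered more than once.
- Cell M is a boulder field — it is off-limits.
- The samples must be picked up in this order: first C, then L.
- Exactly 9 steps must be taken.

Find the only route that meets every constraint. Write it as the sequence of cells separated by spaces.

D J I C B A F H L K

The waypoints must appear in the order C, L, with no cell reused.
Route from D: down to J, left to I, up to C, 2× left (reaching A), down to F, right to H, down to L, left to K — 9 moves in all.
Check: order respected (C at step 3, L at step 8); 9 moves as required.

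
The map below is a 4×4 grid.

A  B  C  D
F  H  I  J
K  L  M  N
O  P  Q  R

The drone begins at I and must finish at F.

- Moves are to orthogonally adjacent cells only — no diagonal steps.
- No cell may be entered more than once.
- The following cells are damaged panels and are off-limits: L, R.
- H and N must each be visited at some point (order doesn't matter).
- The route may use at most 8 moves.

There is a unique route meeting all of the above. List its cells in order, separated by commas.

Any route must reach H and N and still end at F within 8 moves, so the order of the required stops is forced.
Route from I: down to M, right to N, 2× up (reaching D), 2× left (reaching B), down to H, left to F — 8 moves in all.
Check: all required cells visited; 8 ≤ 8 moves.

I, M, N, J, D, C, B, H, F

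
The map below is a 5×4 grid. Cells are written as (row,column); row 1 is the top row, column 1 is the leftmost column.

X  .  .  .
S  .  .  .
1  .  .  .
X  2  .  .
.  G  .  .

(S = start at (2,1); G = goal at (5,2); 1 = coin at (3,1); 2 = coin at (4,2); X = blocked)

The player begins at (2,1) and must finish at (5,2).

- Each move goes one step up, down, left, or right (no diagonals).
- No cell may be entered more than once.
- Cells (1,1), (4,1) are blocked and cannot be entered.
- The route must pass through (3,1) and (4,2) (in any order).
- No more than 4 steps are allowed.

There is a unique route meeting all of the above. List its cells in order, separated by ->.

Any route must reach (3,1) and (4,2) and still end at (5,2) within 4 moves, so the order of the required stops is forced.
Route from (2,1): down to (3,1), right to (3,2), 2× down (reaching (5,2)) — 4 moves in all.
Check: all required cells visited; 4 ≤ 4 moves.

(2,1) -> (3,1) -> (3,2) -> (4,2) -> (5,2)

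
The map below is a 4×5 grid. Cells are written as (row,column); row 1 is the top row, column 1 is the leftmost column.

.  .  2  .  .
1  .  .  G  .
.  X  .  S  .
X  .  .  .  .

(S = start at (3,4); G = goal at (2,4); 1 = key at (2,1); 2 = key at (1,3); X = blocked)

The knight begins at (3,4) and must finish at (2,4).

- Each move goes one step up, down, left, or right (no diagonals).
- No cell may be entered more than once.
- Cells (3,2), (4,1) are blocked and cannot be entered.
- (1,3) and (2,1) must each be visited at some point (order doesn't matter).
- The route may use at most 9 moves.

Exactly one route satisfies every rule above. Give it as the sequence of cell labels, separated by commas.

The budget equals the shortest possible length, so every move has to be on a shortest route through the required cells.
Route from (3,4): left to (3,3), up to (2,3), 2× left (reaching (2,1)), up to (1,1), 3× right (reaching (1,4)), down to (2,4) — 9 moves in all.
Check: all required cells visited; 9 ≤ 9 moves.

(3,4), (3,3), (2,3), (2,2), (2,1), (1,1), (1,2), (1,3), (1,4), (2,4)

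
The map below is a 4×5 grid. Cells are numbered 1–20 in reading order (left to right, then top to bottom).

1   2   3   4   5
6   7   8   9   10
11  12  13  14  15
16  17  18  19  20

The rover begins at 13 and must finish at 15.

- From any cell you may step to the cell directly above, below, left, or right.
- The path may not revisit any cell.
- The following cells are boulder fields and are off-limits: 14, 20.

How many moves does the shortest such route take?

The Manhattan distance from 13 to 15 is |3−3| + |3−5| = 2, so at least 2 moves are needed.
That bound ignores the blocked cells. Measuring each leg by the fewest moves that actually steer around them (13→15: 4) raises the lower bound to 4.
A route of 4 moves exists: 13 → 8 → 9 → 10 → 15.
Since 4 matches that lower bound, it is optimal.

4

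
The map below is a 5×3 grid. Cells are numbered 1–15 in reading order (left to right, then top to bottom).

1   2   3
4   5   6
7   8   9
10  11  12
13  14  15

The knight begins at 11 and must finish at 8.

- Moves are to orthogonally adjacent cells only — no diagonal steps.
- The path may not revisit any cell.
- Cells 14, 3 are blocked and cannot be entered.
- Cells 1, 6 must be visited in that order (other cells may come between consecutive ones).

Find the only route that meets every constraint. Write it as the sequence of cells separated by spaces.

11 10 7 4 1 2 5 6 9 8

The waypoints must appear in the order 1, 6, with no cell reused.
Route from 11: left to 10, 3× up (reaching 1), right to 2, down to 5, right to 6, down to 9, left to 8 — 9 moves in all.
Check: order respected (1 at step 4, 6 at step 7).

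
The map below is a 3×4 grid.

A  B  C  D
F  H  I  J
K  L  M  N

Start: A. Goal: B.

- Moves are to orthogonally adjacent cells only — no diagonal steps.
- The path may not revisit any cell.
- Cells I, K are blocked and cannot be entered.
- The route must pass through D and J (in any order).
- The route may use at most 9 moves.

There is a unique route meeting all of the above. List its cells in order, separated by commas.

The 9-move cap with required stops at D, J leaves no slack for detours.
Route from A: down to F, right to H, down to L, 2× right (reaching N), 2× up (reaching D), 2× left (reaching B) — 9 moves in all.
Check: all required cells visited; 9 ≤ 9 moves.

A, F, H, L, M, N, J, D, C, B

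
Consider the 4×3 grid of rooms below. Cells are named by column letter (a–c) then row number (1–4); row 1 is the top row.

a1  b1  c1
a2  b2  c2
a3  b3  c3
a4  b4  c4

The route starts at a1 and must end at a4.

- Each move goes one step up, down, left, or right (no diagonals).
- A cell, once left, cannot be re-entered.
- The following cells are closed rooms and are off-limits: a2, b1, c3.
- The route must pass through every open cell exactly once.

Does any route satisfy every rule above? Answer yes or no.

Cell c1 has only one open neighbour but is neither the start nor the goal, so a Hamiltonian route would have to both enter and leave it through the same neighbour — impossible without revisiting.

no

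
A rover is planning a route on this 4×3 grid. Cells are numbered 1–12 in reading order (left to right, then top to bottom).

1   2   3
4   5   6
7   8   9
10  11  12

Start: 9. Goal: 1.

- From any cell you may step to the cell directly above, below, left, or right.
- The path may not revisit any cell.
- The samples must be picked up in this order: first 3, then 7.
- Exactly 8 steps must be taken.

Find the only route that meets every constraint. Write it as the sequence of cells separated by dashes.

9 - 6 - 3 - 2 - 5 - 8 - 7 - 4 - 1

The waypoints must appear in the order 3, 7, with no cell reused.
Route from 9: 2× up (reaching 3), left to 2, 2× down (reaching 8), left to 7, 2× up (reaching 1) — 8 moves in all.
Check: order respected (3 at step 2, 7 at step 6); 8 moves as required.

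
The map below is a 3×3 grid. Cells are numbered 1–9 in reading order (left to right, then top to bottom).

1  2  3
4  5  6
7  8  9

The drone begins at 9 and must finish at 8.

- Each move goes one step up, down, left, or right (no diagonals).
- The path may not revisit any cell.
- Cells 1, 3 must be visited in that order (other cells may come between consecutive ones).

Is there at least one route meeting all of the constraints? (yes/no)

no

Ignoring the required order, 2 revisit-free routes from 9 to 8 pass through all of 1 and 3; the waypoint orders that occur are 3 → 1 (2) — never 1 → 3.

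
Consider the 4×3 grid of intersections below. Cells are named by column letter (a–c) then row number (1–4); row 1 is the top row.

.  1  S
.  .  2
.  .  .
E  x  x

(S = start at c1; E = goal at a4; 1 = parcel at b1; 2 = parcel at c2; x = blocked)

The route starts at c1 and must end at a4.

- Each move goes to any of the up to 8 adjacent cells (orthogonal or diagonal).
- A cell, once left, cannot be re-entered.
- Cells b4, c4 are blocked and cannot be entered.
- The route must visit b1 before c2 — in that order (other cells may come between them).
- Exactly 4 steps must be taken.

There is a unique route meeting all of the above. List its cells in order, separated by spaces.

c1 b1 c2 b3 a4

The waypoints must appear in the order b1, c2, with no cell reused.
Route from c1: left 1 to b1, down-right 1 to c2, down-left 2 to a4 — 4 moves in all.
Check: order respected (1 at step 1, 2 at step 2); 4 moves as required.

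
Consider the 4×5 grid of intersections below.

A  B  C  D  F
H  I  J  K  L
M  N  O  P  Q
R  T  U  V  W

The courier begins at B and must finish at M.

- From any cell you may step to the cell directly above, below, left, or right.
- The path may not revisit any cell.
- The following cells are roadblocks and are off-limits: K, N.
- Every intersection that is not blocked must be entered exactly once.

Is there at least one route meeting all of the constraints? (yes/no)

yes

One route that works: B → A → H → I → J → C → D → F → L → Q → W → V → P → O → U → T → R → M.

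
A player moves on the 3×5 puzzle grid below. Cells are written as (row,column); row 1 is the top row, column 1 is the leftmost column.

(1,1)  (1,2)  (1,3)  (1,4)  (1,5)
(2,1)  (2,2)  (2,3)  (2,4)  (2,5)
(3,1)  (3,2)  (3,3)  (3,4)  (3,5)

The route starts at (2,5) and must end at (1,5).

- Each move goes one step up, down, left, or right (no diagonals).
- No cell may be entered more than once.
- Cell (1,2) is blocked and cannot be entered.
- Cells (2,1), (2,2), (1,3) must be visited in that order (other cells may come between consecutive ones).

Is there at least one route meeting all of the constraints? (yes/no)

yes

One route that works: (2,5) → (3,5) → (3,4) → (3,3) → (3,2) → (3,1) → (2,1) → (2,2) → (2,3) → (1,3) → (1,4) → (1,5).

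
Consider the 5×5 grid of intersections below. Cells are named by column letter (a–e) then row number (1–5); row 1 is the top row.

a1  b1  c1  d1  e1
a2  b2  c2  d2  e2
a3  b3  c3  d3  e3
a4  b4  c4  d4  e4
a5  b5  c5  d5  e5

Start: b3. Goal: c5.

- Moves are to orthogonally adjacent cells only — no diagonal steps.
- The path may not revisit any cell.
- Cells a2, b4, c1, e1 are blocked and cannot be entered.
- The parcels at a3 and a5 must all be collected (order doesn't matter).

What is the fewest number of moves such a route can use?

Any route passes through a3 and a5 in some order between b3 and c5. Summing Manhattan distances along each leg and taking the cheapest ordering (b3 → a3 → a5 → c5) gives a lower bound of 1 + 2 + 2 = 5 moves.
A route of 5 moves achieves this: b3 → a3 → a4 → a5 → b5 → c5.
Since 5 matches the lower bound, it is optimal.

5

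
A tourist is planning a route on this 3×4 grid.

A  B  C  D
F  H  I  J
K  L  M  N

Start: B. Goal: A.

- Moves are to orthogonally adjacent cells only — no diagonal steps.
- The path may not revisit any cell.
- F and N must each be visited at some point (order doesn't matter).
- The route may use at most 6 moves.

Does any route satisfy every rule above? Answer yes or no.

Even ignoring the no-revisit rule, getting from B to A, taking the cheapest ordering B → N → F → A needs at least 4 + 4 + 1 = 9 moves (Manhattan distance per leg), which exceeds the 6-move limit.

no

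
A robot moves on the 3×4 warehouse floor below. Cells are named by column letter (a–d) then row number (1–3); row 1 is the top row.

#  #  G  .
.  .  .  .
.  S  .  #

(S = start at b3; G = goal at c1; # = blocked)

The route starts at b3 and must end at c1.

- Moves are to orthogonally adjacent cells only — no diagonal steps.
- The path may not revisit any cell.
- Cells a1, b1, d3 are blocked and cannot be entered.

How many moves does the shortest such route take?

3

The Manhattan distance from b3 to c1 is |3−1| + |2−3| = 3, so at least 3 moves are needed.
A route of 3 moves achieves this: b3 → b2 → c2 → c1.
Since 3 matches the lower bound, it is optimal.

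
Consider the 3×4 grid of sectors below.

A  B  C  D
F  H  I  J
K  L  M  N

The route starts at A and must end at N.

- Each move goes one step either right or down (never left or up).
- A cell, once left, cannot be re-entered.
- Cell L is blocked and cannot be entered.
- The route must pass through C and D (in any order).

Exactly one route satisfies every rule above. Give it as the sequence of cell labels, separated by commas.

Moves only go right or down, so the column and row indices never decrease.
Route from A: 3× right (reaching D), 2× down (reaching N) — 5 moves in all.
Check: all required cells visited.

A, B, C, D, J, N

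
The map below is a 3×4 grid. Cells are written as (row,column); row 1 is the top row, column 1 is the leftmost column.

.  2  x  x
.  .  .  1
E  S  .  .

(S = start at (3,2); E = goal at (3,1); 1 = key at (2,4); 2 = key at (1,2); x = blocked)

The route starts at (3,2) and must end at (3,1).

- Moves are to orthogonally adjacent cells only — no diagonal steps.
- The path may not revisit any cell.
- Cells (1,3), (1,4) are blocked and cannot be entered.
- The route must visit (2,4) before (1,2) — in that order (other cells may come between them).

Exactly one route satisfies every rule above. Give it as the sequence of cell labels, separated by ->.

The waypoints must appear in the order (2,4), (1,2), with no cell reused.
Route from (3,2): right 2 to (3,4), up 1 to (2,4), left 2 to (2,2), up 1 to (1,2), left 1 to (1,1), down 2 to (3,1) — 9 moves in all.
Check: order respected (1 at step 3, 2 at step 6).

(3,2) -> (3,3) -> (3,4) -> (2,4) -> (2,3) -> (2,2) -> (1,2) -> (1,1) -> (2,1) -> (3,1)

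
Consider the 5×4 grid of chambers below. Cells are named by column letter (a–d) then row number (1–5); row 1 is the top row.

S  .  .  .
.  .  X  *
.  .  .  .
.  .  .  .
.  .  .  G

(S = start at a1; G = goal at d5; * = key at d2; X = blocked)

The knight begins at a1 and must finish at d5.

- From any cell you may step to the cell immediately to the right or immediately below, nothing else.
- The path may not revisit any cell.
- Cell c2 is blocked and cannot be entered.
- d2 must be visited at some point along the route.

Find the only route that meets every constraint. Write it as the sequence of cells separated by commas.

Moves only go right or down, so the column and row indices never decrease.
Route from a1: right 3 to d1, down 4 to d5 — 7 moves in all.
Check: all required cells visited.

a1, b1, c1, d1, d2, d3, d4, d5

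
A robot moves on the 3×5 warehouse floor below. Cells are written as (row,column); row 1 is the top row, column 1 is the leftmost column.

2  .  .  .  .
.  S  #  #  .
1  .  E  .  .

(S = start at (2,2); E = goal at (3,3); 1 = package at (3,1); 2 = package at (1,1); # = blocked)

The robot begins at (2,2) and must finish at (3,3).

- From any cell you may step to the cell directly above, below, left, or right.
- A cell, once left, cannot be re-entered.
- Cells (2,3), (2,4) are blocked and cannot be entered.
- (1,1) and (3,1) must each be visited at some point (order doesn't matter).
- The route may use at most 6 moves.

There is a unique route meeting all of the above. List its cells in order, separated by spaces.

(2,2) (1,2) (1,1) (2,1) (3,1) (3,2) (3,3)

Any route must reach (1,1) and (3,1) and still end at (3,3) within 6 moves, so the order of the required stops is forced.
Route from (2,2): up to (1,2), left to (1,1), 2× down (reaching (3,1)), 2× right (reaching (3,3)) — 6 moves in all.
Check: all required cells visited; 6 ≤ 6 moves.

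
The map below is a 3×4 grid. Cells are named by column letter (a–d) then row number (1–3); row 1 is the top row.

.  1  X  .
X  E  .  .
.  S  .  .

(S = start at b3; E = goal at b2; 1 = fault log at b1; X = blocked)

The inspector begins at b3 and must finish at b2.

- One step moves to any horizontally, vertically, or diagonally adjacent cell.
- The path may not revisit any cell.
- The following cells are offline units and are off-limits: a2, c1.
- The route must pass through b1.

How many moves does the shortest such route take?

3

Any route passes through b1 somewhere between b3 and b2. Summing Chebyshev distances along the two legs (b3 → b1 → b2) gives a lower bound of 2 + 1 = 3 moves.
A route of 3 moves achieves this: b3 → c2 → b1 → b2.
Since 3 matches the lower bound, it is optimal.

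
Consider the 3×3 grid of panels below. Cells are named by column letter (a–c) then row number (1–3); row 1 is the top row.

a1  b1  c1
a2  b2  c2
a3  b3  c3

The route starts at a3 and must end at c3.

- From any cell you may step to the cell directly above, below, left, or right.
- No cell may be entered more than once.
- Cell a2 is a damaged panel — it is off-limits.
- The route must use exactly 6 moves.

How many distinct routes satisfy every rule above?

Need simple routes of exactly 6 moves from a3 to c3 (Manhattan distance 2, so 2 moves are spent on a detour and 2 undoing it).
Enumerating: a3 b3 b2 b1 c1 c2 c3.
That gives 1 route.

1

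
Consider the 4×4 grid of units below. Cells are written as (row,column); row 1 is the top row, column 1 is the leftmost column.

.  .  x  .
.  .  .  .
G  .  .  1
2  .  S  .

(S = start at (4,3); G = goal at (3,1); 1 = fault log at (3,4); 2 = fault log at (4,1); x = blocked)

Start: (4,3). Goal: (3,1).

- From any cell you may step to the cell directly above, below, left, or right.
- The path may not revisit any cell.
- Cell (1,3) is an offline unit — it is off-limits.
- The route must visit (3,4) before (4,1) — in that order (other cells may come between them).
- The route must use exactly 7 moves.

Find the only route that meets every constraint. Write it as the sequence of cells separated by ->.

The waypoints must appear in the order (3,4), (4,1), with no cell reused.
Route from (4,3): right to (4,4), up to (3,4), 2× left (reaching (3,2)), down to (4,2), left to (4,1), up to (3,1) — 7 moves in all.
Check: order respected (1 at step 2, 2 at step 6); 7 moves as required.

(4,3) -> (4,4) -> (3,4) -> (3,3) -> (3,2) -> (4,2) -> (4,1) -> (3,1)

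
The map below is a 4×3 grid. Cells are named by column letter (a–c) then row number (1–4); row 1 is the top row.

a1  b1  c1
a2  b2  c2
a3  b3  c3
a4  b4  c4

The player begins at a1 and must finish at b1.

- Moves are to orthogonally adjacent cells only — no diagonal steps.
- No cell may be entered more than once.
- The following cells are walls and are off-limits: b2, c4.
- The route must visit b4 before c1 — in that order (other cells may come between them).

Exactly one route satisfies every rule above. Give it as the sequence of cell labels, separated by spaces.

The waypoints must appear in the order b4, c1, with no cell reused.
Route from a1: down 3 to a4, right 1 to b4, up 1 to b3, right 1 to c3, up 2 to c1, left 1 to b1 — 9 moves in all.
Check: order respected (b4 at step 4, c1 at step 8).

a1 a2 a3 a4 b4 b3 c3 c2 c1 b1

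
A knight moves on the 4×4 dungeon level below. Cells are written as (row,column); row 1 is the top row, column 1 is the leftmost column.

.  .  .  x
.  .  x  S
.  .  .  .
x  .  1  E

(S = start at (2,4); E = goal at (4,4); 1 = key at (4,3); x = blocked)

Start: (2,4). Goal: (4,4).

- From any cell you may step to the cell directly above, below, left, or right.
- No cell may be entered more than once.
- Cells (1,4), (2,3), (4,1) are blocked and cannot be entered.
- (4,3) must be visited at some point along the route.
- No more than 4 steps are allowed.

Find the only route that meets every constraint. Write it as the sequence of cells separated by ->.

(2,4) -> (3,4) -> (3,3) -> (4,3) -> (4,4)

Any route must reach (4,3) and still end at (4,4) within 4 moves, so the order of the required stops is forced.
Route from (2,4): down to (3,4), left to (3,3), down to (4,3), right to (4,4) — 4 moves in all.
Check: all required cells visited; 4 ≤ 4 moves.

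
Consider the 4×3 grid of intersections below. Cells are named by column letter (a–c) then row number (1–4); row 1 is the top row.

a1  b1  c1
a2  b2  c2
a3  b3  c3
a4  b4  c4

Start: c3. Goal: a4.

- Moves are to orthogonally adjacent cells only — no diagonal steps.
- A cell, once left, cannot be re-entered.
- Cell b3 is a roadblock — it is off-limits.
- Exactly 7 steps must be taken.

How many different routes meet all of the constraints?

Need simple routes of exactly 7 moves from c3 to a4 (Manhattan distance 3, so 2 moves are spent on a detour and 2 undoing it).
Enumerating: c3 c2 c1 b1 b2 a2 a3 a4 | c3 c2 c1 b1 a1 a2 a3 a4 | c3 c2 b2 b1 a1 a2 a3 a4.
That gives 3 routes.

3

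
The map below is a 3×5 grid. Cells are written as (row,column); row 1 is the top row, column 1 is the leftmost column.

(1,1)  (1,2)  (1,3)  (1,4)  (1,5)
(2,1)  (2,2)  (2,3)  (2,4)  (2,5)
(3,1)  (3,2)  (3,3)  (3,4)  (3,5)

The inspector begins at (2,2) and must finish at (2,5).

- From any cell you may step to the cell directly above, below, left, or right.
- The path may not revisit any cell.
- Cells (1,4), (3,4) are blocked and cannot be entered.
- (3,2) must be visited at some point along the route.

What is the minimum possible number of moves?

Any route passes through (3,2) somewhere between (2,2) and (2,5). Summing Manhattan distances along the two legs ((2,2) → (3,2) → (2,5)) gives a lower bound of 1 + 4 = 5 moves.
A route of 5 moves achieves this: (2,2) → (3,2) → (3,3) → (2,3) → (2,4) → (2,5).
Since 5 matches the lower bound, it is optimal.

5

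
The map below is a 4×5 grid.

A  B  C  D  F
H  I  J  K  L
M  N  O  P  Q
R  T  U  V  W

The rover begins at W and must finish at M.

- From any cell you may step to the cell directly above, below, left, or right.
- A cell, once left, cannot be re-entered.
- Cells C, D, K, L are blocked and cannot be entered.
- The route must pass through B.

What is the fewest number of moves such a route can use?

9

Any route passes through B somewhere between W and M. Summing Manhattan distances along the two legs (W → B → M) gives a lower bound of 6 + 3 = 9 moves.
A route of 9 moves achieves this: W → Q → P → O → J → I → B → A → H → M.
Since 9 matches the lower bound, it is optimal.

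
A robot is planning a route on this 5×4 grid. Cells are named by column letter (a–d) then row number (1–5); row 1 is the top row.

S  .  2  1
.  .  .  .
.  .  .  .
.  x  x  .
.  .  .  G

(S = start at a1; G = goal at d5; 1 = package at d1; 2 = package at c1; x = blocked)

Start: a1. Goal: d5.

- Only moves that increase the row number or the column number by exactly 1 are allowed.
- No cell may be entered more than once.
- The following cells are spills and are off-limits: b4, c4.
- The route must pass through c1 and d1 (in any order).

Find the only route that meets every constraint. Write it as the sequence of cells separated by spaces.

Moves only go right or down, so the column and row indices never decrease.
Route from a1: right 3 to d1, down 4 to d5 — 7 moves in all.
Check: all required cells visited.

a1 b1 c1 d1 d2 d3 d4 d5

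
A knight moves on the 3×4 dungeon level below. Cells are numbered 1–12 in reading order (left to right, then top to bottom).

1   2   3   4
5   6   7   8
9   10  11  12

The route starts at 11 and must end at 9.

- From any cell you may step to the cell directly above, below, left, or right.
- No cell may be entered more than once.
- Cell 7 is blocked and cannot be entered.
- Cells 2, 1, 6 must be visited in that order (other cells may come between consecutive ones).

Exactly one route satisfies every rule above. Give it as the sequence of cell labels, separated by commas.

The waypoints must appear in the order 2, 1, 6, with no cell reused.
Route from 11: right to 12, 2× up (reaching 4), 3× left (reaching 1), down to 5, right to 6, down to 10, left to 9 — 10 moves in all.
Check: order respected (2 at step 5, 1 at step 6, 6 at step 8).

11, 12, 8, 4, 3, 2, 1, 5, 6, 10, 9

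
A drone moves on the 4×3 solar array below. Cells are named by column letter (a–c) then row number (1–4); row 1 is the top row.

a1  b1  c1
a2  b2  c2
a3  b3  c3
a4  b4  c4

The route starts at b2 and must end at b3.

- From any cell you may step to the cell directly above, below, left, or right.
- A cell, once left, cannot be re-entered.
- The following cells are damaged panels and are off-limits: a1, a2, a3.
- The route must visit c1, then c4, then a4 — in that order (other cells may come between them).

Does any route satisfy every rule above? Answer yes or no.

a4 must be visited but has only one open neighbour (b4), and it is neither the start nor the goal — the route would have to enter and leave through b4, re-entering it.

no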